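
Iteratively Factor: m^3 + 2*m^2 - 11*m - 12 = (m + 4)*(m^2 - 2*m - 3) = (m + 1)*(m + 4)*(m - 3)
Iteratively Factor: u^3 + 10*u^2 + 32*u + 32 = (u + 4)*(u^2 + 6*u + 8) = (u + 4)^2*(u + 2)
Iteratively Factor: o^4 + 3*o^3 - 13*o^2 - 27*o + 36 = (o + 3)*(o^3 - 13*o + 12) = (o - 1)*(o + 3)*(o^2 + o - 12) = (o - 3)*(o - 1)*(o + 3)*(o + 4)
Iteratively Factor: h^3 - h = (h)*(h^2 - 1) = h*(h + 1)*(h - 1)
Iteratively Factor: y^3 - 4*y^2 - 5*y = (y - 5)*(y^2 + y) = (y - 5)*(y + 1)*(y)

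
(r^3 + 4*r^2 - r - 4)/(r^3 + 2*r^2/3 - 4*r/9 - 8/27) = 27*(r^3 + 4*r^2 - r - 4)/(27*r^3 + 18*r^2 - 12*r - 8)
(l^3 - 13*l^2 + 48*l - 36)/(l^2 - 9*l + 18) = (l^2 - 7*l + 6)/(l - 3)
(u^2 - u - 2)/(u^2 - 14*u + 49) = (u^2 - u - 2)/(u^2 - 14*u + 49)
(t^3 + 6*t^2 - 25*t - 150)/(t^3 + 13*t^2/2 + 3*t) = 2*(t^2 - 25)/(t*(2*t + 1))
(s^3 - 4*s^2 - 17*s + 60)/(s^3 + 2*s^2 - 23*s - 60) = (s - 3)/(s + 3)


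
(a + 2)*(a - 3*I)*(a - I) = a^3 + 2*a^2 - 4*I*a^2 - 3*a - 8*I*a - 6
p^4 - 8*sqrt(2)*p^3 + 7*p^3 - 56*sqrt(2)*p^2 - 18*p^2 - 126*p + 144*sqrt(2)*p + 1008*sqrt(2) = (p + 7)*(p - 8*sqrt(2))*(p - 3*sqrt(2))*(p + 3*sqrt(2))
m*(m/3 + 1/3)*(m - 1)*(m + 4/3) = m^4/3 + 4*m^3/9 - m^2/3 - 4*m/9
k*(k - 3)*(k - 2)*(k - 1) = k^4 - 6*k^3 + 11*k^2 - 6*k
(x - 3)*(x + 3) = x^2 - 9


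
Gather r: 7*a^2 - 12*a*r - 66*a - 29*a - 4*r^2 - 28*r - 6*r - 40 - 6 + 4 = 7*a^2 - 95*a - 4*r^2 + r*(-12*a - 34) - 42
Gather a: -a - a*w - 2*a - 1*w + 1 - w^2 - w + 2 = a*(-w - 3) - w^2 - 2*w + 3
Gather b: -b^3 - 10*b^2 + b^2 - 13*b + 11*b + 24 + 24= -b^3 - 9*b^2 - 2*b + 48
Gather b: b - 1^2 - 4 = b - 5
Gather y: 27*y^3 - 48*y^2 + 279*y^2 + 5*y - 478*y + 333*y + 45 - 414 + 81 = 27*y^3 + 231*y^2 - 140*y - 288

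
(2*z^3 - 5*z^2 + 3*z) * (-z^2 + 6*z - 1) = -2*z^5 + 17*z^4 - 35*z^3 + 23*z^2 - 3*z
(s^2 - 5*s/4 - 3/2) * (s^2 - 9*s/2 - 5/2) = s^4 - 23*s^3/4 + 13*s^2/8 + 79*s/8 + 15/4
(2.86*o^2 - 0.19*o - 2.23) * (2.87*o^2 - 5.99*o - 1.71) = 8.2082*o^4 - 17.6767*o^3 - 10.1526*o^2 + 13.6826*o + 3.8133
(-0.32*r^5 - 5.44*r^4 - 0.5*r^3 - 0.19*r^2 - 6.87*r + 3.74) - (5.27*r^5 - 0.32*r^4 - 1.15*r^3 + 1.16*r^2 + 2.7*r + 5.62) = -5.59*r^5 - 5.12*r^4 + 0.65*r^3 - 1.35*r^2 - 9.57*r - 1.88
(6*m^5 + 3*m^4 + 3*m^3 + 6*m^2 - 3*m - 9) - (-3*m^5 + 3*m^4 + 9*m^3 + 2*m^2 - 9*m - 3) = 9*m^5 - 6*m^3 + 4*m^2 + 6*m - 6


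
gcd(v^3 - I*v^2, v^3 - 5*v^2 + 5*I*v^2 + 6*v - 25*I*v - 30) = v - I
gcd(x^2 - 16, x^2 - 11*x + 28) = x - 4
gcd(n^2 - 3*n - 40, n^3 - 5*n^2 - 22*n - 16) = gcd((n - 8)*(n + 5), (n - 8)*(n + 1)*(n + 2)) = n - 8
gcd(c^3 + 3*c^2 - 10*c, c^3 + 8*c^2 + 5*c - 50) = c^2 + 3*c - 10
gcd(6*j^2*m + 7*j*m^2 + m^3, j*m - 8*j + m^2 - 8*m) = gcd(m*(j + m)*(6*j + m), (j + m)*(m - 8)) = j + m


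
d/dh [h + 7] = 1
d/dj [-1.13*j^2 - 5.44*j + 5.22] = -2.26*j - 5.44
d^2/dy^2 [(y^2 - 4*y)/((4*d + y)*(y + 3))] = 2*(y*(4*d + y)^2*(y - 4) + y*(4*d + y)*(y - 4)*(y + 3) + y*(y - 4)*(y + 3)^2 + 2*(2 - y)*(4*d + y)^2*(y + 3) + 2*(2 - y)*(4*d + y)*(y + 3)^2 + (4*d + y)^2*(y + 3)^2)/((4*d + y)^3*(y + 3)^3)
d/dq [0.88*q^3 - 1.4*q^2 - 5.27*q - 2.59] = 2.64*q^2 - 2.8*q - 5.27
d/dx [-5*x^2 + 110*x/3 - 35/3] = 110/3 - 10*x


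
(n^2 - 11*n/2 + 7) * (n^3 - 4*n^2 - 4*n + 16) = n^5 - 19*n^4/2 + 25*n^3 + 10*n^2 - 116*n + 112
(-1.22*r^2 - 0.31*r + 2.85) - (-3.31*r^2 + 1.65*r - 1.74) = 2.09*r^2 - 1.96*r + 4.59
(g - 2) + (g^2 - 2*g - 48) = g^2 - g - 50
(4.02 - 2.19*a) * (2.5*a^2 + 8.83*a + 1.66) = -5.475*a^3 - 9.2877*a^2 + 31.8612*a + 6.6732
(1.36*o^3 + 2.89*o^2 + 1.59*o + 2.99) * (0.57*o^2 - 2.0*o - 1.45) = 0.7752*o^5 - 1.0727*o^4 - 6.8457*o^3 - 5.6662*o^2 - 8.2855*o - 4.3355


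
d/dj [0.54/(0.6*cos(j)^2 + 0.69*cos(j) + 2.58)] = (0.648*cos(j) + 0.3726)*sin(j)/(0.6*cos(j)^2 + 0.69*cos(j) + 2.58)^2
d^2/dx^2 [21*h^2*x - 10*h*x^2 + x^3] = -20*h + 6*x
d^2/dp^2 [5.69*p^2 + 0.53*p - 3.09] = 11.3800000000000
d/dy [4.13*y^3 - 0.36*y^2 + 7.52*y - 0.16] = 12.39*y^2 - 0.72*y + 7.52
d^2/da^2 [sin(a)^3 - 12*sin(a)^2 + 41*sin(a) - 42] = -9*sin(a)^3 + 48*sin(a)^2 - 35*sin(a) - 24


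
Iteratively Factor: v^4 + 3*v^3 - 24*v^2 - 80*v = (v + 4)*(v^3 - v^2 - 20*v) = (v + 4)^2*(v^2 - 5*v) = v*(v + 4)^2*(v - 5)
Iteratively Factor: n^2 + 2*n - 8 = (n - 2)*(n + 4)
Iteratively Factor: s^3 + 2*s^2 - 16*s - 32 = (s - 4)*(s^2 + 6*s + 8) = (s - 4)*(s + 2)*(s + 4)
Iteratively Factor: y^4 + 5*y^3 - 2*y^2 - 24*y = (y - 2)*(y^3 + 7*y^2 + 12*y) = (y - 2)*(y + 3)*(y^2 + 4*y) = y*(y - 2)*(y + 3)*(y + 4)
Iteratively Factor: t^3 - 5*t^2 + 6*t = (t)*(t^2 - 5*t + 6) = t*(t - 2)*(t - 3)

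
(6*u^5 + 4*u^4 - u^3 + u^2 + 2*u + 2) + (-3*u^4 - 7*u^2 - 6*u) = 6*u^5 + u^4 - u^3 - 6*u^2 - 4*u + 2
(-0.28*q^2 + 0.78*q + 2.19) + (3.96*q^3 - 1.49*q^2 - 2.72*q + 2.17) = 3.96*q^3 - 1.77*q^2 - 1.94*q + 4.36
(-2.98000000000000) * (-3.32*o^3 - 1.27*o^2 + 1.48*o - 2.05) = 9.8936*o^3 + 3.7846*o^2 - 4.4104*o + 6.109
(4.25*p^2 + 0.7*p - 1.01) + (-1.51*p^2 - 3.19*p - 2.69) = 2.74*p^2 - 2.49*p - 3.7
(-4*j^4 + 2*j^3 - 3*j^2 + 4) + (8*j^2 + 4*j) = -4*j^4 + 2*j^3 + 5*j^2 + 4*j + 4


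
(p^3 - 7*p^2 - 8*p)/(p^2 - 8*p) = p + 1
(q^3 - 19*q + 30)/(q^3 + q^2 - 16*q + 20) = (q - 3)/(q - 2)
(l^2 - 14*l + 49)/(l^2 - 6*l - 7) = (l - 7)/(l + 1)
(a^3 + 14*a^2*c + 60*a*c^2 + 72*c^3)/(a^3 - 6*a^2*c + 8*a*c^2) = (a^3 + 14*a^2*c + 60*a*c^2 + 72*c^3)/(a*(a^2 - 6*a*c + 8*c^2))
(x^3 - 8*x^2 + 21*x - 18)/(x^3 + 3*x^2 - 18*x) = (x^2 - 5*x + 6)/(x*(x + 6))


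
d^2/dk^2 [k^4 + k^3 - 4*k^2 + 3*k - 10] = 12*k^2 + 6*k - 8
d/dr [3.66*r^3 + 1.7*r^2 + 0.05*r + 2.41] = 10.98*r^2 + 3.4*r + 0.05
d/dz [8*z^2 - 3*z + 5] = 16*z - 3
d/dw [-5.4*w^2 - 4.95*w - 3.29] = -10.8*w - 4.95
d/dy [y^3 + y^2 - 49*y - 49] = 3*y^2 + 2*y - 49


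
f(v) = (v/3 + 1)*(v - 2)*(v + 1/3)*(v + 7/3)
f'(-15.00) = -3654.52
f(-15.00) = 12632.89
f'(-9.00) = -664.74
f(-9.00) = 1271.11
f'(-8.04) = -447.32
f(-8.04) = 741.81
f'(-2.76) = -0.47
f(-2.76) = -0.39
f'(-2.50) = 1.27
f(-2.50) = -0.27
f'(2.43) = 31.57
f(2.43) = 10.24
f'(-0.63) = -2.88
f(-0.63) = 1.05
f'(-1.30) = 0.41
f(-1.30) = 1.87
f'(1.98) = 16.28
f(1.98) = -0.33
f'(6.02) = 408.44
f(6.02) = 641.46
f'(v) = (v/3 + 1)*(v - 2)*(v + 1/3) + (v/3 + 1)*(v - 2)*(v + 7/3) + (v/3 + 1)*(v + 1/3)*(v + 7/3) + (v - 2)*(v + 1/3)*(v + 7/3)/3 = 4*v^3/3 + 11*v^2/3 - 46*v/27 - 137/27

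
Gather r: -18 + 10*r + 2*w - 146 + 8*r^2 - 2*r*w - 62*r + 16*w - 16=8*r^2 + r*(-2*w - 52) + 18*w - 180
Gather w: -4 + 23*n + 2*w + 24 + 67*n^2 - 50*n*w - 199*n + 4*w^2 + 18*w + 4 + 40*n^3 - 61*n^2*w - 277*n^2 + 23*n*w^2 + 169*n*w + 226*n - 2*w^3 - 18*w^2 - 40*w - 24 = 40*n^3 - 210*n^2 + 50*n - 2*w^3 + w^2*(23*n - 14) + w*(-61*n^2 + 119*n - 20)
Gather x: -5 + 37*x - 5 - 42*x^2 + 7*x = -42*x^2 + 44*x - 10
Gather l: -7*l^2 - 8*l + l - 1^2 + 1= -7*l^2 - 7*l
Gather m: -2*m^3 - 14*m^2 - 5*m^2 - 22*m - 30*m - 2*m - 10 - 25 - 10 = -2*m^3 - 19*m^2 - 54*m - 45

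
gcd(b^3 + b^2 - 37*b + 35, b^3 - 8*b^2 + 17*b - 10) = b^2 - 6*b + 5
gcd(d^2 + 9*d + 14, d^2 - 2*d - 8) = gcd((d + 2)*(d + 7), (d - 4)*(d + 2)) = d + 2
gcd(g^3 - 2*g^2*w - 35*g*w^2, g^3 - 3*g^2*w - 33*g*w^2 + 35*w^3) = -g^2 + 2*g*w + 35*w^2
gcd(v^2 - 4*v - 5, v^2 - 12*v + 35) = v - 5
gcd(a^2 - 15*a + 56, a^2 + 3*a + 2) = 1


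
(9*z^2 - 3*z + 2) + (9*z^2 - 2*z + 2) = 18*z^2 - 5*z + 4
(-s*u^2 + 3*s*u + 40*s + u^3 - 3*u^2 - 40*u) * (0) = 0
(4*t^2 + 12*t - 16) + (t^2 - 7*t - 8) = 5*t^2 + 5*t - 24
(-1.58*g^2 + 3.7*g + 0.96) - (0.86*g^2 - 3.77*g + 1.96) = -2.44*g^2 + 7.47*g - 1.0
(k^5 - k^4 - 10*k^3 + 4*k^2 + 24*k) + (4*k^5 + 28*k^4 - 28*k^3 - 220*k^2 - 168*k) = 5*k^5 + 27*k^4 - 38*k^3 - 216*k^2 - 144*k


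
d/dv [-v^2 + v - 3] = 1 - 2*v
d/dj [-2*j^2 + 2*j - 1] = 2 - 4*j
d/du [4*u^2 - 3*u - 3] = 8*u - 3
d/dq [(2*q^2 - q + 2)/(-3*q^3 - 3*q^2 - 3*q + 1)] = (6*q^4 - 6*q^3 + 9*q^2 + 16*q + 5)/(9*q^6 + 18*q^5 + 27*q^4 + 12*q^3 + 3*q^2 - 6*q + 1)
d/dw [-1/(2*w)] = 1/(2*w^2)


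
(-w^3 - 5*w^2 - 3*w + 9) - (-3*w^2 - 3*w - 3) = -w^3 - 2*w^2 + 12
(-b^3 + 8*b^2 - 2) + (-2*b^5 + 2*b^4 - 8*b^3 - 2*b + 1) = -2*b^5 + 2*b^4 - 9*b^3 + 8*b^2 - 2*b - 1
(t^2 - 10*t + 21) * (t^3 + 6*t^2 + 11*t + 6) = t^5 - 4*t^4 - 28*t^3 + 22*t^2 + 171*t + 126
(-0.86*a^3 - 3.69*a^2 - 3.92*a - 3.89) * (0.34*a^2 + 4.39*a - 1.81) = -0.2924*a^5 - 5.03*a^4 - 15.9753*a^3 - 11.8525*a^2 - 9.9819*a + 7.0409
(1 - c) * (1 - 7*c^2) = 7*c^3 - 7*c^2 - c + 1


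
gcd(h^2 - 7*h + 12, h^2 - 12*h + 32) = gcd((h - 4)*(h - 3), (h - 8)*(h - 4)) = h - 4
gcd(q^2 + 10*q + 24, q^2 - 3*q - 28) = q + 4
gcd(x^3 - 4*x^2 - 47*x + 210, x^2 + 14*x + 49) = x + 7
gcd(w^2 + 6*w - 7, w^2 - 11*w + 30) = 1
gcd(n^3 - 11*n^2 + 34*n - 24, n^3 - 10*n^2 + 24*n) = n^2 - 10*n + 24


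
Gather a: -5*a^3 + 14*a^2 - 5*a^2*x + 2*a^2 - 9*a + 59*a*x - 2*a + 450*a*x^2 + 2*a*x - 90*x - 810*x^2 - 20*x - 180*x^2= -5*a^3 + a^2*(16 - 5*x) + a*(450*x^2 + 61*x - 11) - 990*x^2 - 110*x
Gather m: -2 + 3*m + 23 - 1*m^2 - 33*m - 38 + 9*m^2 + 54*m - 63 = 8*m^2 + 24*m - 80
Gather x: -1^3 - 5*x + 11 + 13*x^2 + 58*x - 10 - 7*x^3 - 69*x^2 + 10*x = -7*x^3 - 56*x^2 + 63*x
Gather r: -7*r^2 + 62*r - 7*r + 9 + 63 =-7*r^2 + 55*r + 72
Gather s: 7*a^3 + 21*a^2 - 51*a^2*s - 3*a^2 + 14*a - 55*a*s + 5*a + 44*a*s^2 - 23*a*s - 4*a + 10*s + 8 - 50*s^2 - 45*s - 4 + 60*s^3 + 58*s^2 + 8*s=7*a^3 + 18*a^2 + 15*a + 60*s^3 + s^2*(44*a + 8) + s*(-51*a^2 - 78*a - 27) + 4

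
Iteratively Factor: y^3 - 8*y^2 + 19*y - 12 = (y - 4)*(y^2 - 4*y + 3) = (y - 4)*(y - 3)*(y - 1)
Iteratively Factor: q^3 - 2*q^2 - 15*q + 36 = (q - 3)*(q^2 + q - 12) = (q - 3)^2*(q + 4)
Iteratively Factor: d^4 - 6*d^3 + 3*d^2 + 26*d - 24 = (d - 1)*(d^3 - 5*d^2 - 2*d + 24) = (d - 1)*(d + 2)*(d^2 - 7*d + 12) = (d - 3)*(d - 1)*(d + 2)*(d - 4)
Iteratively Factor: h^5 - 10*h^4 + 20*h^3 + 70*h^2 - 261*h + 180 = (h - 3)*(h^4 - 7*h^3 - h^2 + 67*h - 60) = (h - 3)*(h + 3)*(h^3 - 10*h^2 + 29*h - 20) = (h - 4)*(h - 3)*(h + 3)*(h^2 - 6*h + 5) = (h - 4)*(h - 3)*(h - 1)*(h + 3)*(h - 5)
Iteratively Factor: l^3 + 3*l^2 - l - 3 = (l - 1)*(l^2 + 4*l + 3) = (l - 1)*(l + 3)*(l + 1)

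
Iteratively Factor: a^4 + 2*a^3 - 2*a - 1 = (a + 1)*(a^3 + a^2 - a - 1) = (a + 1)^2*(a^2 - 1) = (a - 1)*(a + 1)^2*(a + 1)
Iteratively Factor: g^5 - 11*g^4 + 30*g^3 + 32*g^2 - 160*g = (g)*(g^4 - 11*g^3 + 30*g^2 + 32*g - 160) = g*(g + 2)*(g^3 - 13*g^2 + 56*g - 80) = g*(g - 4)*(g + 2)*(g^2 - 9*g + 20) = g*(g - 4)^2*(g + 2)*(g - 5)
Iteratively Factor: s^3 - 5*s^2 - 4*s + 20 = (s - 2)*(s^2 - 3*s - 10) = (s - 2)*(s + 2)*(s - 5)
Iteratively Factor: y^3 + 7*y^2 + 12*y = (y + 3)*(y^2 + 4*y) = y*(y + 3)*(y + 4)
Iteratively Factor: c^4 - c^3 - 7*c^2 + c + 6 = (c - 1)*(c^3 - 7*c - 6) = (c - 1)*(c + 2)*(c^2 - 2*c - 3) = (c - 3)*(c - 1)*(c + 2)*(c + 1)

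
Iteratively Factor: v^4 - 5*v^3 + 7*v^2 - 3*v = (v - 1)*(v^3 - 4*v^2 + 3*v) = (v - 3)*(v - 1)*(v^2 - v) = (v - 3)*(v - 1)^2*(v)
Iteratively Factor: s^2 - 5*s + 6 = (s - 3)*(s - 2)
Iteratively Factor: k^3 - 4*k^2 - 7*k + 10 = (k - 1)*(k^2 - 3*k - 10) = (k - 1)*(k + 2)*(k - 5)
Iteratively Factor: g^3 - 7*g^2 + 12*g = (g - 3)*(g^2 - 4*g) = (g - 4)*(g - 3)*(g)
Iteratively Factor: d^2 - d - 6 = (d + 2)*(d - 3)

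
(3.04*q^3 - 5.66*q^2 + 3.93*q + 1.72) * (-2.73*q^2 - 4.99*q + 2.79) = -8.2992*q^5 + 0.2822*q^4 + 25.9961*q^3 - 40.0977*q^2 + 2.3819*q + 4.7988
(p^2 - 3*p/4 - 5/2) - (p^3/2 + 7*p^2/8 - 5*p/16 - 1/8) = -p^3/2 + p^2/8 - 7*p/16 - 19/8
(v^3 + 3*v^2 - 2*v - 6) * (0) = 0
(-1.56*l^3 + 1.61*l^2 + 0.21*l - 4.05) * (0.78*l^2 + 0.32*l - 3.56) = -1.2168*l^5 + 0.7566*l^4 + 6.2326*l^3 - 8.8234*l^2 - 2.0436*l + 14.418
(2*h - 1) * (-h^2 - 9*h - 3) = -2*h^3 - 17*h^2 + 3*h + 3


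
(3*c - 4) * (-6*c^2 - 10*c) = -18*c^3 - 6*c^2 + 40*c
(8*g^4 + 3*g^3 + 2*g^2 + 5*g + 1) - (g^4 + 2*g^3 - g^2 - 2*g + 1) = 7*g^4 + g^3 + 3*g^2 + 7*g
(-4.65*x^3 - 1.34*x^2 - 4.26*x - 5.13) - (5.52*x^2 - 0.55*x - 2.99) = -4.65*x^3 - 6.86*x^2 - 3.71*x - 2.14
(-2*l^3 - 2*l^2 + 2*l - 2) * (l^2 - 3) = -2*l^5 - 2*l^4 + 8*l^3 + 4*l^2 - 6*l + 6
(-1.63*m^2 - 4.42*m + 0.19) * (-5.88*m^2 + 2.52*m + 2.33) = 9.5844*m^4 + 21.882*m^3 - 16.0535*m^2 - 9.8198*m + 0.4427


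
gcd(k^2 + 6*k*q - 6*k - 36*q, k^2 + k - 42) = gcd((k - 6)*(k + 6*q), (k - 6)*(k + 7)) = k - 6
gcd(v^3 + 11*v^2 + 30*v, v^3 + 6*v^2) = v^2 + 6*v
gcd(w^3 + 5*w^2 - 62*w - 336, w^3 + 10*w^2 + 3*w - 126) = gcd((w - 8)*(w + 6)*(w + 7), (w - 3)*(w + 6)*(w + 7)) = w^2 + 13*w + 42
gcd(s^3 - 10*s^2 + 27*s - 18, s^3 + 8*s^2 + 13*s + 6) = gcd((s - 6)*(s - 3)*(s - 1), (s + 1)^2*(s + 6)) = 1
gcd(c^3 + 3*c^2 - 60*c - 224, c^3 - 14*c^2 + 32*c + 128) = c - 8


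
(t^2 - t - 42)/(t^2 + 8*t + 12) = (t - 7)/(t + 2)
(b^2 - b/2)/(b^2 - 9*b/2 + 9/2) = b*(2*b - 1)/(2*b^2 - 9*b + 9)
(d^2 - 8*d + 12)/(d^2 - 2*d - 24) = (d - 2)/(d + 4)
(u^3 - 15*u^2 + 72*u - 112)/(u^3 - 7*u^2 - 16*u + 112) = (u - 4)/(u + 4)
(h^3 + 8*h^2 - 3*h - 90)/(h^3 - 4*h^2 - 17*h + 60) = (h^2 + 11*h + 30)/(h^2 - h - 20)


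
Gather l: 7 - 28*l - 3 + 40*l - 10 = 12*l - 6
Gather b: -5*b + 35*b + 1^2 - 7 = 30*b - 6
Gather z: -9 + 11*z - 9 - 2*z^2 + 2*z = -2*z^2 + 13*z - 18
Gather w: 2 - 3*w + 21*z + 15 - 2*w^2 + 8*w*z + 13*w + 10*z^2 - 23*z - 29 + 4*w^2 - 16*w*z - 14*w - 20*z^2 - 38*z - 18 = 2*w^2 + w*(-8*z - 4) - 10*z^2 - 40*z - 30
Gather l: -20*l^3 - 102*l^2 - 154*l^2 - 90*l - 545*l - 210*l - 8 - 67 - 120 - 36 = -20*l^3 - 256*l^2 - 845*l - 231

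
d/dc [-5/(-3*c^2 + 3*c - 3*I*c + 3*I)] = 5*(-2*c + 1 - I)/(3*(c^2 - c + I*c - I)^2)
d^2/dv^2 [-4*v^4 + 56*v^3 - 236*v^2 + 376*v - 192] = -48*v^2 + 336*v - 472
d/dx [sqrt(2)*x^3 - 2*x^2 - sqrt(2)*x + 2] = 3*sqrt(2)*x^2 - 4*x - sqrt(2)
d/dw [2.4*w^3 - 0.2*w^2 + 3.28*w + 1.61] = 7.2*w^2 - 0.4*w + 3.28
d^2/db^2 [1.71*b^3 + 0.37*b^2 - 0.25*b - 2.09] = 10.26*b + 0.74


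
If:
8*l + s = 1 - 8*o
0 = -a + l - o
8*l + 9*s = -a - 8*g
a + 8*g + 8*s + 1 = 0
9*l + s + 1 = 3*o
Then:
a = -2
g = -135/8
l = -2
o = 0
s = 17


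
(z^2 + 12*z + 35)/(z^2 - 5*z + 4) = (z^2 + 12*z + 35)/(z^2 - 5*z + 4)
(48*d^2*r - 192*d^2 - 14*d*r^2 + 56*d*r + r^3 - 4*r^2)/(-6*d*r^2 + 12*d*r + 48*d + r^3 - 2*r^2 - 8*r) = (-8*d + r)/(r + 2)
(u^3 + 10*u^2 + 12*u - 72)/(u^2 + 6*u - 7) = (u^3 + 10*u^2 + 12*u - 72)/(u^2 + 6*u - 7)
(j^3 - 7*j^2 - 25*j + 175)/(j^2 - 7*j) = j - 25/j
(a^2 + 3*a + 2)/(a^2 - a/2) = 2*(a^2 + 3*a + 2)/(a*(2*a - 1))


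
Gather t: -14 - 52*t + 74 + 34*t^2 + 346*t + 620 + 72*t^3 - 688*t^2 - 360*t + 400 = 72*t^3 - 654*t^2 - 66*t + 1080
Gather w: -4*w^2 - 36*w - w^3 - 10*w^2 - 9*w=-w^3 - 14*w^2 - 45*w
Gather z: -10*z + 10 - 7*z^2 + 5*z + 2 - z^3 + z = -z^3 - 7*z^2 - 4*z + 12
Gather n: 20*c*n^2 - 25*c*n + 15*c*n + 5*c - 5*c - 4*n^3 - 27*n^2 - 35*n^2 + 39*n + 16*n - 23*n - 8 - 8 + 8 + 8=-4*n^3 + n^2*(20*c - 62) + n*(32 - 10*c)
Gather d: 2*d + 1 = 2*d + 1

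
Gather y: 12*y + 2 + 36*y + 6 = 48*y + 8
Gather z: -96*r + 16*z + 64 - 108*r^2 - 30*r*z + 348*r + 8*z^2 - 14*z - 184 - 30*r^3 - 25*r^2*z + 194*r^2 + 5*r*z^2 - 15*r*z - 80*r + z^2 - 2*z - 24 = -30*r^3 + 86*r^2 + 172*r + z^2*(5*r + 9) + z*(-25*r^2 - 45*r) - 144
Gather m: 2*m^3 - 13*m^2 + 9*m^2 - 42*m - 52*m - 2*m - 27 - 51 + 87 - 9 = 2*m^3 - 4*m^2 - 96*m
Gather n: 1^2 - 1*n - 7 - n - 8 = -2*n - 14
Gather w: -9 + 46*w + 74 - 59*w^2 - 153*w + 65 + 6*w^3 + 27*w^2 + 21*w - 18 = 6*w^3 - 32*w^2 - 86*w + 112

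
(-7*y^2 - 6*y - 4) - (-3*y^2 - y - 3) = -4*y^2 - 5*y - 1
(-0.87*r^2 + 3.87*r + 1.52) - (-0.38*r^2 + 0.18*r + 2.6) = -0.49*r^2 + 3.69*r - 1.08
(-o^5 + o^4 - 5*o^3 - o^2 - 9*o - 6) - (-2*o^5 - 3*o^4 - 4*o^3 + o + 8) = o^5 + 4*o^4 - o^3 - o^2 - 10*o - 14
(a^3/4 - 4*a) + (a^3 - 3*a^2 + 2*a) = 5*a^3/4 - 3*a^2 - 2*a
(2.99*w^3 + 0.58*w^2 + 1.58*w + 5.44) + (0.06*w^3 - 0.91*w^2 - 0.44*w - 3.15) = 3.05*w^3 - 0.33*w^2 + 1.14*w + 2.29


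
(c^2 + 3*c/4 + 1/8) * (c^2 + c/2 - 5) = c^4 + 5*c^3/4 - 9*c^2/2 - 59*c/16 - 5/8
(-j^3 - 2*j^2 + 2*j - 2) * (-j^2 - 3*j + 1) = j^5 + 5*j^4 + 3*j^3 - 6*j^2 + 8*j - 2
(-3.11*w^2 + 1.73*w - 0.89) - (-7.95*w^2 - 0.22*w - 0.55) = 4.84*w^2 + 1.95*w - 0.34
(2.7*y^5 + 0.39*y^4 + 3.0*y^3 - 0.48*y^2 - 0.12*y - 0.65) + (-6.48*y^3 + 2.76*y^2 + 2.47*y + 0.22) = 2.7*y^5 + 0.39*y^4 - 3.48*y^3 + 2.28*y^2 + 2.35*y - 0.43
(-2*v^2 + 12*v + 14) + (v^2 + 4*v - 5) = -v^2 + 16*v + 9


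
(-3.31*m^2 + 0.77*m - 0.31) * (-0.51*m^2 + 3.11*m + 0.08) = 1.6881*m^4 - 10.6868*m^3 + 2.288*m^2 - 0.9025*m - 0.0248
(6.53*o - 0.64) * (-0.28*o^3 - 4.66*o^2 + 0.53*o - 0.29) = -1.8284*o^4 - 30.2506*o^3 + 6.4433*o^2 - 2.2329*o + 0.1856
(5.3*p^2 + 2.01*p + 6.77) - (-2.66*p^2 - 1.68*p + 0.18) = 7.96*p^2 + 3.69*p + 6.59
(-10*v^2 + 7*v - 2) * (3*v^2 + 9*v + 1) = -30*v^4 - 69*v^3 + 47*v^2 - 11*v - 2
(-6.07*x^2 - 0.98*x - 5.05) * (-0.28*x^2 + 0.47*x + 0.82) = 1.6996*x^4 - 2.5785*x^3 - 4.024*x^2 - 3.1771*x - 4.141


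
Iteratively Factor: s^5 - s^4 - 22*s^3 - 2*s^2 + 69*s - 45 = (s - 5)*(s^4 + 4*s^3 - 2*s^2 - 12*s + 9) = (s - 5)*(s - 1)*(s^3 + 5*s^2 + 3*s - 9) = (s - 5)*(s - 1)^2*(s^2 + 6*s + 9) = (s - 5)*(s - 1)^2*(s + 3)*(s + 3)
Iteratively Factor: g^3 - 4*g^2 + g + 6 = (g - 2)*(g^2 - 2*g - 3) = (g - 2)*(g + 1)*(g - 3)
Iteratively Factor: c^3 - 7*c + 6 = (c + 3)*(c^2 - 3*c + 2) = (c - 2)*(c + 3)*(c - 1)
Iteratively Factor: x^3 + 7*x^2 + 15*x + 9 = (x + 3)*(x^2 + 4*x + 3) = (x + 1)*(x + 3)*(x + 3)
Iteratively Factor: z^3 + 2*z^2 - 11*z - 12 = (z + 1)*(z^2 + z - 12) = (z + 1)*(z + 4)*(z - 3)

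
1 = 1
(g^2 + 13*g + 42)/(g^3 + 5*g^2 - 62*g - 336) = 1/(g - 8)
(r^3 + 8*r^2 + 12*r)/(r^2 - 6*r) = (r^2 + 8*r + 12)/(r - 6)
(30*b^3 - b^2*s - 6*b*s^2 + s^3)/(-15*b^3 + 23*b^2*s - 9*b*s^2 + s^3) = (2*b + s)/(-b + s)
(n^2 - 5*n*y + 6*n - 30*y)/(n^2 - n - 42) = (n - 5*y)/(n - 7)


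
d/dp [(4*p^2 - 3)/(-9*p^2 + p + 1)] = (4*p^2 - 46*p + 3)/(81*p^4 - 18*p^3 - 17*p^2 + 2*p + 1)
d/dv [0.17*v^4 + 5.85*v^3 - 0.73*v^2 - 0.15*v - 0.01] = 0.68*v^3 + 17.55*v^2 - 1.46*v - 0.15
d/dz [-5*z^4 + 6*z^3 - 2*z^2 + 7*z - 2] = -20*z^3 + 18*z^2 - 4*z + 7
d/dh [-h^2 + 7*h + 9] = 7 - 2*h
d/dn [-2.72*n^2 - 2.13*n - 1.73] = -5.44*n - 2.13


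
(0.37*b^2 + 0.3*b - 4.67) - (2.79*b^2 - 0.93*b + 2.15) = -2.42*b^2 + 1.23*b - 6.82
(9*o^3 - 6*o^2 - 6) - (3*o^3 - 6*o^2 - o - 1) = 6*o^3 + o - 5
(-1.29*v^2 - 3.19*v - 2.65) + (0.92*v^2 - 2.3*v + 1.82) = -0.37*v^2 - 5.49*v - 0.83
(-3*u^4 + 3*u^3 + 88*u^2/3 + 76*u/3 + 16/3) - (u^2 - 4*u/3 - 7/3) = -3*u^4 + 3*u^3 + 85*u^2/3 + 80*u/3 + 23/3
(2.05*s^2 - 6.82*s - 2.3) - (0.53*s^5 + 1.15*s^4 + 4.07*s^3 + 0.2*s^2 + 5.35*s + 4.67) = -0.53*s^5 - 1.15*s^4 - 4.07*s^3 + 1.85*s^2 - 12.17*s - 6.97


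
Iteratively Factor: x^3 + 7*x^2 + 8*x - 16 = (x + 4)*(x^2 + 3*x - 4) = (x + 4)^2*(x - 1)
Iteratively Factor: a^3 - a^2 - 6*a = (a + 2)*(a^2 - 3*a) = a*(a + 2)*(a - 3)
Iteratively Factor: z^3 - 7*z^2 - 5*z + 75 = (z + 3)*(z^2 - 10*z + 25) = (z - 5)*(z + 3)*(z - 5)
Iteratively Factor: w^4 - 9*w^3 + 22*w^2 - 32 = (w + 1)*(w^3 - 10*w^2 + 32*w - 32) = (w - 4)*(w + 1)*(w^2 - 6*w + 8) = (w - 4)*(w - 2)*(w + 1)*(w - 4)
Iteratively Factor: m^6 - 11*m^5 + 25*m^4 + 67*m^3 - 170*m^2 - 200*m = (m - 5)*(m^5 - 6*m^4 - 5*m^3 + 42*m^2 + 40*m) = (m - 5)*(m - 4)*(m^4 - 2*m^3 - 13*m^2 - 10*m) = (m - 5)^2*(m - 4)*(m^3 + 3*m^2 + 2*m) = m*(m - 5)^2*(m - 4)*(m^2 + 3*m + 2) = m*(m - 5)^2*(m - 4)*(m + 2)*(m + 1)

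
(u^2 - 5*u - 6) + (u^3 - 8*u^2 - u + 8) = u^3 - 7*u^2 - 6*u + 2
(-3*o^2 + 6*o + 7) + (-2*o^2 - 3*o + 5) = -5*o^2 + 3*o + 12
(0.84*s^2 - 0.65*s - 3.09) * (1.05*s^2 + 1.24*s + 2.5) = 0.882*s^4 + 0.3591*s^3 - 1.9505*s^2 - 5.4566*s - 7.725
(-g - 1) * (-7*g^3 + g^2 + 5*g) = 7*g^4 + 6*g^3 - 6*g^2 - 5*g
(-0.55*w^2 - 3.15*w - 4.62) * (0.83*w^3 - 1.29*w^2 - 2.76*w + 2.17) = -0.4565*w^5 - 1.905*w^4 + 1.7469*w^3 + 13.4603*w^2 + 5.9157*w - 10.0254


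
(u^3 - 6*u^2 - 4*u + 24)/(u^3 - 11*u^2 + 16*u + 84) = (u - 2)/(u - 7)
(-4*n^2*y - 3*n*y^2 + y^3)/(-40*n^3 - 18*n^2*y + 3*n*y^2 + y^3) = y*(n + y)/(10*n^2 + 7*n*y + y^2)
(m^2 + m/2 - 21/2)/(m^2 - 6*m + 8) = (2*m^2 + m - 21)/(2*(m^2 - 6*m + 8))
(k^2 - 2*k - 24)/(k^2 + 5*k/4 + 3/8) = 8*(k^2 - 2*k - 24)/(8*k^2 + 10*k + 3)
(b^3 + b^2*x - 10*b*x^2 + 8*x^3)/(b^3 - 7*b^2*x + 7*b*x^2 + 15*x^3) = (b^3 + b^2*x - 10*b*x^2 + 8*x^3)/(b^3 - 7*b^2*x + 7*b*x^2 + 15*x^3)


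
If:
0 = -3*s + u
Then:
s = u/3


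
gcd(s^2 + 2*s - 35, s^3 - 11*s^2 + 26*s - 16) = 1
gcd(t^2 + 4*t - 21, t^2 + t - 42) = t + 7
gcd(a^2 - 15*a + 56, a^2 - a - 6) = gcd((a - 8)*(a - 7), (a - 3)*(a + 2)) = 1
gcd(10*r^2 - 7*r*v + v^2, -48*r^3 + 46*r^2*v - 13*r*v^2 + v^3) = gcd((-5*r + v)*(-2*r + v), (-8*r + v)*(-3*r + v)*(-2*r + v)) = 2*r - v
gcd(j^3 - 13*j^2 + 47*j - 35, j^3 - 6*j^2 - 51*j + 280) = j - 5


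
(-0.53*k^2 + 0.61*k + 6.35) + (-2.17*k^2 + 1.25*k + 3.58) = -2.7*k^2 + 1.86*k + 9.93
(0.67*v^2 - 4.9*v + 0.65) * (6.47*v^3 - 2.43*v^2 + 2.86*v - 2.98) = 4.3349*v^5 - 33.3311*v^4 + 18.0287*v^3 - 17.5901*v^2 + 16.461*v - 1.937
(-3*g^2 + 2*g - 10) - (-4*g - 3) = -3*g^2 + 6*g - 7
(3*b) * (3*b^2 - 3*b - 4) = 9*b^3 - 9*b^2 - 12*b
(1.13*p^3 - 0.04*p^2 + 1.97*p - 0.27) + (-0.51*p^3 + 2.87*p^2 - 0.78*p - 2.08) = 0.62*p^3 + 2.83*p^2 + 1.19*p - 2.35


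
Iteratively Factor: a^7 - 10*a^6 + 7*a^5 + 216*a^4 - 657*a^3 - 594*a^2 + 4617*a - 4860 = (a - 5)*(a^6 - 5*a^5 - 18*a^4 + 126*a^3 - 27*a^2 - 729*a + 972) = (a - 5)*(a - 3)*(a^5 - 2*a^4 - 24*a^3 + 54*a^2 + 135*a - 324) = (a - 5)*(a - 3)^2*(a^4 + a^3 - 21*a^2 - 9*a + 108) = (a - 5)*(a - 3)^3*(a^3 + 4*a^2 - 9*a - 36) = (a - 5)*(a - 3)^3*(a + 4)*(a^2 - 9) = (a - 5)*(a - 3)^3*(a + 3)*(a + 4)*(a - 3)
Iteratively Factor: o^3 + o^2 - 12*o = (o - 3)*(o^2 + 4*o) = o*(o - 3)*(o + 4)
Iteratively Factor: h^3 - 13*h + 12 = (h - 3)*(h^2 + 3*h - 4) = (h - 3)*(h - 1)*(h + 4)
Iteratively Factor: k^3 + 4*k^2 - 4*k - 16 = (k + 4)*(k^2 - 4) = (k + 2)*(k + 4)*(k - 2)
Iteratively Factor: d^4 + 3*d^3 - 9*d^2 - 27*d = (d - 3)*(d^3 + 6*d^2 + 9*d) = d*(d - 3)*(d^2 + 6*d + 9) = d*(d - 3)*(d + 3)*(d + 3)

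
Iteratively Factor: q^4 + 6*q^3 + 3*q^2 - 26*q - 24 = (q - 2)*(q^3 + 8*q^2 + 19*q + 12) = (q - 2)*(q + 1)*(q^2 + 7*q + 12) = (q - 2)*(q + 1)*(q + 3)*(q + 4)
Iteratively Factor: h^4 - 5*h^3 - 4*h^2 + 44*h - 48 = (h + 3)*(h^3 - 8*h^2 + 20*h - 16) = (h - 2)*(h + 3)*(h^2 - 6*h + 8) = (h - 2)^2*(h + 3)*(h - 4)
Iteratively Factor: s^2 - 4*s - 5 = (s - 5)*(s + 1)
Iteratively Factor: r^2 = (r)*(r)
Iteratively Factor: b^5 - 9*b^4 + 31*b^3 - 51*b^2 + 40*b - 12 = (b - 1)*(b^4 - 8*b^3 + 23*b^2 - 28*b + 12) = (b - 3)*(b - 1)*(b^3 - 5*b^2 + 8*b - 4) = (b - 3)*(b - 2)*(b - 1)*(b^2 - 3*b + 2) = (b - 3)*(b - 2)*(b - 1)^2*(b - 2)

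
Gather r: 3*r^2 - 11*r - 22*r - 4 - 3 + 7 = 3*r^2 - 33*r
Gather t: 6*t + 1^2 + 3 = 6*t + 4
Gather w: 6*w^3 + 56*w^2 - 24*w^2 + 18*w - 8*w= 6*w^3 + 32*w^2 + 10*w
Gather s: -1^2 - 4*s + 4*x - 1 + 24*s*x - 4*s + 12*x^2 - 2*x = s*(24*x - 8) + 12*x^2 + 2*x - 2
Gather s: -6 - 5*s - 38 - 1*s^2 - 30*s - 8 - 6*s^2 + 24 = -7*s^2 - 35*s - 28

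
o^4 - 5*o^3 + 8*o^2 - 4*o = o*(o - 2)^2*(o - 1)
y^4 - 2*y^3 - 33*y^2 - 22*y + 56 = (y - 7)*(y - 1)*(y + 2)*(y + 4)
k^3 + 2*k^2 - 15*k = k*(k - 3)*(k + 5)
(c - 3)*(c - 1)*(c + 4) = c^3 - 13*c + 12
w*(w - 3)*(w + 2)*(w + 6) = w^4 + 5*w^3 - 12*w^2 - 36*w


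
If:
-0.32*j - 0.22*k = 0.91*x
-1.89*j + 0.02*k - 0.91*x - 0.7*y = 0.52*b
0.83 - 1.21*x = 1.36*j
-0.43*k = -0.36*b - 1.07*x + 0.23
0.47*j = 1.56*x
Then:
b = -1.34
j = 0.48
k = -1.30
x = 0.15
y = -0.53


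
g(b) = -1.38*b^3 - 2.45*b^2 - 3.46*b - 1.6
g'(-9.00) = -294.70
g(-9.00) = 837.11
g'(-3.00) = -26.02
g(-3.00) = 23.99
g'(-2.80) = -22.20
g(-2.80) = 19.17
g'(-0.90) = -2.40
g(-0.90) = 0.54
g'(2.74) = -47.97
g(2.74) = -57.86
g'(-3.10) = -28.06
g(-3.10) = 26.69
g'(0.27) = -5.08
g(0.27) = -2.74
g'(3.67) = -77.20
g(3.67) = -115.51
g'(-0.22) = -2.58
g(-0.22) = -0.94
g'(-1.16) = -3.35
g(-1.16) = 1.27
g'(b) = -4.14*b^2 - 4.9*b - 3.46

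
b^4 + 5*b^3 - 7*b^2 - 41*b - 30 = (b - 3)*(b + 1)*(b + 2)*(b + 5)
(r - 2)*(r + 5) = r^2 + 3*r - 10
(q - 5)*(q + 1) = q^2 - 4*q - 5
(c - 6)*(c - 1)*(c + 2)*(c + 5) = c^4 - 33*c^2 - 28*c + 60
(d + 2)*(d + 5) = d^2 + 7*d + 10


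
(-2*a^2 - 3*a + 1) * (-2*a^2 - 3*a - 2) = 4*a^4 + 12*a^3 + 11*a^2 + 3*a - 2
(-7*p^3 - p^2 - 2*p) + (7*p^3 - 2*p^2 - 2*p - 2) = -3*p^2 - 4*p - 2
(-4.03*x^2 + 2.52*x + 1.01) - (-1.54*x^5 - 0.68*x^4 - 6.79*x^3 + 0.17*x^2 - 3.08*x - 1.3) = 1.54*x^5 + 0.68*x^4 + 6.79*x^3 - 4.2*x^2 + 5.6*x + 2.31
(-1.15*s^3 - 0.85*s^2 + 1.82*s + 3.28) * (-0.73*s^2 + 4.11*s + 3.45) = 0.8395*s^5 - 4.106*s^4 - 8.7896*s^3 + 2.1533*s^2 + 19.7598*s + 11.316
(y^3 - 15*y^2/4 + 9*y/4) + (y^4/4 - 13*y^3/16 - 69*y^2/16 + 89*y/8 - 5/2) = y^4/4 + 3*y^3/16 - 129*y^2/16 + 107*y/8 - 5/2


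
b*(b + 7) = b^2 + 7*b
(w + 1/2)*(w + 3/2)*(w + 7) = w^3 + 9*w^2 + 59*w/4 + 21/4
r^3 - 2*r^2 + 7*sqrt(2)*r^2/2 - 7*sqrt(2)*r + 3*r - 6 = (r - 2)*(r + sqrt(2)/2)*(r + 3*sqrt(2))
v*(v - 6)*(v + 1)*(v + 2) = v^4 - 3*v^3 - 16*v^2 - 12*v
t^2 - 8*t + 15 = (t - 5)*(t - 3)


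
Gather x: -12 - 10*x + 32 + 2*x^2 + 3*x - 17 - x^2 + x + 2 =x^2 - 6*x + 5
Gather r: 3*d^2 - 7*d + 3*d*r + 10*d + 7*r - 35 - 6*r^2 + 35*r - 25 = 3*d^2 + 3*d - 6*r^2 + r*(3*d + 42) - 60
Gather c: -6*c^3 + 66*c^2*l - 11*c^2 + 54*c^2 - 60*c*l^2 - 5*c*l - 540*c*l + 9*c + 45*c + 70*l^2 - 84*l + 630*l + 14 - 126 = -6*c^3 + c^2*(66*l + 43) + c*(-60*l^2 - 545*l + 54) + 70*l^2 + 546*l - 112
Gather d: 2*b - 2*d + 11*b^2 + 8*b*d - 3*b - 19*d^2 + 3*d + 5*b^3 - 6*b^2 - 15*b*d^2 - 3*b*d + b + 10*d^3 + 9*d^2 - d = 5*b^3 + 5*b^2 + 5*b*d + 10*d^3 + d^2*(-15*b - 10)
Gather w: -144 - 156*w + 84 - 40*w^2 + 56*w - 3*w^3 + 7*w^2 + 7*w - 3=-3*w^3 - 33*w^2 - 93*w - 63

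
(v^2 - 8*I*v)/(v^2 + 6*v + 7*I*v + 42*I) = v*(v - 8*I)/(v^2 + v*(6 + 7*I) + 42*I)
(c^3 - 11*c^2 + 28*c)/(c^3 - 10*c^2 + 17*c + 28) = c/(c + 1)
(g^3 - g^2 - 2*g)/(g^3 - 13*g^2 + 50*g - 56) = g*(g + 1)/(g^2 - 11*g + 28)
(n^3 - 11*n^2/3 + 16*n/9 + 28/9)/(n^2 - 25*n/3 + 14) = (3*n^2 - 4*n - 4)/(3*(n - 6))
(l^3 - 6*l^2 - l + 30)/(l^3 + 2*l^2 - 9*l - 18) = (l - 5)/(l + 3)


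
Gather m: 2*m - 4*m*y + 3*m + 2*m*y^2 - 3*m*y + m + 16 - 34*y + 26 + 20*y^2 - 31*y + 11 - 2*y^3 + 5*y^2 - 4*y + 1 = m*(2*y^2 - 7*y + 6) - 2*y^3 + 25*y^2 - 69*y + 54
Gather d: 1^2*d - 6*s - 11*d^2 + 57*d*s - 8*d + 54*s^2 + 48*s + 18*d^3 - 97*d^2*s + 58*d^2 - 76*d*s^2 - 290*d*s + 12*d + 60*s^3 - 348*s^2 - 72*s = 18*d^3 + d^2*(47 - 97*s) + d*(-76*s^2 - 233*s + 5) + 60*s^3 - 294*s^2 - 30*s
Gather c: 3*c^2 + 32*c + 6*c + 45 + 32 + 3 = 3*c^2 + 38*c + 80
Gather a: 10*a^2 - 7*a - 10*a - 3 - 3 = 10*a^2 - 17*a - 6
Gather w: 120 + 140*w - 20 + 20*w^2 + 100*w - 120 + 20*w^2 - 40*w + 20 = 40*w^2 + 200*w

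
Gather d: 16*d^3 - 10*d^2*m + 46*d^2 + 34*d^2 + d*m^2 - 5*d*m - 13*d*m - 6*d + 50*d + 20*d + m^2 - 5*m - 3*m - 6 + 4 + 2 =16*d^3 + d^2*(80 - 10*m) + d*(m^2 - 18*m + 64) + m^2 - 8*m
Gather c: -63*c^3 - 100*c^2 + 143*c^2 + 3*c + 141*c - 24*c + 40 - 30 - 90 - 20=-63*c^3 + 43*c^2 + 120*c - 100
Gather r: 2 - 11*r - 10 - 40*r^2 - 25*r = -40*r^2 - 36*r - 8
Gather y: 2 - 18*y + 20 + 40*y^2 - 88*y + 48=40*y^2 - 106*y + 70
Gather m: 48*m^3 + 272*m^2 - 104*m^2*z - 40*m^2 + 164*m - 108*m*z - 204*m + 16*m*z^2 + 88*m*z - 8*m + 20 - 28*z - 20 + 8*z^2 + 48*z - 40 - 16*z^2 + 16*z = 48*m^3 + m^2*(232 - 104*z) + m*(16*z^2 - 20*z - 48) - 8*z^2 + 36*z - 40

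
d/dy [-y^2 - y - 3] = -2*y - 1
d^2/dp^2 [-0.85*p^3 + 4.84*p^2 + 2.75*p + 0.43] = 9.68 - 5.1*p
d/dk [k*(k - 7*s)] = 2*k - 7*s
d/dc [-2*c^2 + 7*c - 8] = 7 - 4*c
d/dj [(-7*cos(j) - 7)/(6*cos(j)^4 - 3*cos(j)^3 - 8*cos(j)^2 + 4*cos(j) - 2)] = 7*(-9*(1 - cos(2*j))^2 + 5*cos(j) - 19*cos(2*j) - 9*cos(3*j) + 5)*sin(j)/(2*(-6*cos(j)^4 + 3*cos(j)^3 + 8*cos(j)^2 - 4*cos(j) + 2)^2)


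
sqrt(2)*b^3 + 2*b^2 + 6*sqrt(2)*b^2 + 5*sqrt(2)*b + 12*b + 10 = (b + 5)*(b + sqrt(2))*(sqrt(2)*b + sqrt(2))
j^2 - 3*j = j*(j - 3)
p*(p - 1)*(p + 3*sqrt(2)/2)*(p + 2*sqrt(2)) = p^4 - p^3 + 7*sqrt(2)*p^3/2 - 7*sqrt(2)*p^2/2 + 6*p^2 - 6*p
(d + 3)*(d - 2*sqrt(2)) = d^2 - 2*sqrt(2)*d + 3*d - 6*sqrt(2)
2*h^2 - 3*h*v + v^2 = (-2*h + v)*(-h + v)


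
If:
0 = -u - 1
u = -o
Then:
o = 1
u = -1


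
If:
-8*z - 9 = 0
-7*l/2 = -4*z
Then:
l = -9/7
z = -9/8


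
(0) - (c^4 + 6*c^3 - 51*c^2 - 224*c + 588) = -c^4 - 6*c^3 + 51*c^2 + 224*c - 588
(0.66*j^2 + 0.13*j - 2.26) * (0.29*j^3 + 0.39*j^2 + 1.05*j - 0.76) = 0.1914*j^5 + 0.2951*j^4 + 0.0883000000000002*j^3 - 1.2465*j^2 - 2.4718*j + 1.7176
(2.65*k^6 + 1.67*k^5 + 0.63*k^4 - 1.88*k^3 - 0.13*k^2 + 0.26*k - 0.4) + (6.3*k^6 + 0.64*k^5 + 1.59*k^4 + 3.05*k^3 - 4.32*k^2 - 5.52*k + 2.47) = 8.95*k^6 + 2.31*k^5 + 2.22*k^4 + 1.17*k^3 - 4.45*k^2 - 5.26*k + 2.07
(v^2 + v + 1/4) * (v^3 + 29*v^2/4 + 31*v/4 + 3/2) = v^5 + 33*v^4/4 + 61*v^3/4 + 177*v^2/16 + 55*v/16 + 3/8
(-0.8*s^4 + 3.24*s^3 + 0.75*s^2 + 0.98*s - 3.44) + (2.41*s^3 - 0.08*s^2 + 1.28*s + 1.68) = -0.8*s^4 + 5.65*s^3 + 0.67*s^2 + 2.26*s - 1.76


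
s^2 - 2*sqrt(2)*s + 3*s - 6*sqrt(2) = (s + 3)*(s - 2*sqrt(2))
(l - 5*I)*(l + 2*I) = l^2 - 3*I*l + 10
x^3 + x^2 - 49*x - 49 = (x - 7)*(x + 1)*(x + 7)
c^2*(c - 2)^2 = c^4 - 4*c^3 + 4*c^2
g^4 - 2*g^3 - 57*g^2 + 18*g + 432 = (g - 8)*(g - 3)*(g + 3)*(g + 6)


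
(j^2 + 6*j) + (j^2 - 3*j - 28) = 2*j^2 + 3*j - 28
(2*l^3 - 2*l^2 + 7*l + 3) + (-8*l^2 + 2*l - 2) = 2*l^3 - 10*l^2 + 9*l + 1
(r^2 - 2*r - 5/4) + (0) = r^2 - 2*r - 5/4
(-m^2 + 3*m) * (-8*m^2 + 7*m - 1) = 8*m^4 - 31*m^3 + 22*m^2 - 3*m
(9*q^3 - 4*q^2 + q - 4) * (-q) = -9*q^4 + 4*q^3 - q^2 + 4*q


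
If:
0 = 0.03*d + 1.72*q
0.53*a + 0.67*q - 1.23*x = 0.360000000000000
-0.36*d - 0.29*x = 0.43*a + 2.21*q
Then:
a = 2.23494431185362*x + 0.659785202863962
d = -3.89177936886767*x - 0.882577565632458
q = 0.0678798727128083*x + 0.0153937947494033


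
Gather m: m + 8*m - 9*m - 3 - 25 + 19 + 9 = 0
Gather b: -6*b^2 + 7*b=-6*b^2 + 7*b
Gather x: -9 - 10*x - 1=-10*x - 10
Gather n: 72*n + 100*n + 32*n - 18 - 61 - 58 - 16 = 204*n - 153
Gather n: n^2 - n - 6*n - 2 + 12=n^2 - 7*n + 10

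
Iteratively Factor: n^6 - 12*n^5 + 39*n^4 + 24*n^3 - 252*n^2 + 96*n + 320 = (n - 4)*(n^5 - 8*n^4 + 7*n^3 + 52*n^2 - 44*n - 80) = (n - 4)*(n - 2)*(n^4 - 6*n^3 - 5*n^2 + 42*n + 40) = (n - 4)*(n - 2)*(n + 2)*(n^3 - 8*n^2 + 11*n + 20) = (n - 4)*(n - 2)*(n + 1)*(n + 2)*(n^2 - 9*n + 20) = (n - 4)^2*(n - 2)*(n + 1)*(n + 2)*(n - 5)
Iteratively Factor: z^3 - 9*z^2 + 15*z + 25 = (z - 5)*(z^2 - 4*z - 5) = (z - 5)*(z + 1)*(z - 5)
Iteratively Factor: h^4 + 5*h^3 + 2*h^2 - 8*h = (h + 2)*(h^3 + 3*h^2 - 4*h) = h*(h + 2)*(h^2 + 3*h - 4) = h*(h + 2)*(h + 4)*(h - 1)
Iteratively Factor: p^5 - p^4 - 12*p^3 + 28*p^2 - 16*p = (p + 4)*(p^4 - 5*p^3 + 8*p^2 - 4*p) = p*(p + 4)*(p^3 - 5*p^2 + 8*p - 4) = p*(p - 2)*(p + 4)*(p^2 - 3*p + 2) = p*(p - 2)*(p - 1)*(p + 4)*(p - 2)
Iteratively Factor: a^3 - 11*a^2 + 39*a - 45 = (a - 5)*(a^2 - 6*a + 9) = (a - 5)*(a - 3)*(a - 3)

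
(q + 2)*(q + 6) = q^2 + 8*q + 12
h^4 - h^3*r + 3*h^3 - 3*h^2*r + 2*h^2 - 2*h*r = h*(h + 1)*(h + 2)*(h - r)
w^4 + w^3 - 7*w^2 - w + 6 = (w - 2)*(w - 1)*(w + 1)*(w + 3)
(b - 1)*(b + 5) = b^2 + 4*b - 5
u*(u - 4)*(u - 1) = u^3 - 5*u^2 + 4*u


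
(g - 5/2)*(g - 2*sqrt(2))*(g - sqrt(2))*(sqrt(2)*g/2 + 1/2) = sqrt(2)*g^4/2 - 5*g^3/2 - 5*sqrt(2)*g^3/4 + sqrt(2)*g^2/2 + 25*g^2/4 - 5*sqrt(2)*g/4 + 2*g - 5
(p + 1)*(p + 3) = p^2 + 4*p + 3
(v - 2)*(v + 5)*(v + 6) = v^3 + 9*v^2 + 8*v - 60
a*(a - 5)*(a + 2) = a^3 - 3*a^2 - 10*a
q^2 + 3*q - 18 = (q - 3)*(q + 6)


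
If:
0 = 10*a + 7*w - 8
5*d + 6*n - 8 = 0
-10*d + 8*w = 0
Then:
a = 4/5 - 7*w/10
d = 4*w/5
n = 4/3 - 2*w/3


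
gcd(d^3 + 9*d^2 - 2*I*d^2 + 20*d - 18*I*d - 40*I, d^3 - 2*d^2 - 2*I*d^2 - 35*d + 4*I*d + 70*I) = d^2 + d*(5 - 2*I) - 10*I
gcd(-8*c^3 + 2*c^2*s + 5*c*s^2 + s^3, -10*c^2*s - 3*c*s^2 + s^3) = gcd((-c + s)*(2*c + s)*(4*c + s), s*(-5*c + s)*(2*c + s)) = 2*c + s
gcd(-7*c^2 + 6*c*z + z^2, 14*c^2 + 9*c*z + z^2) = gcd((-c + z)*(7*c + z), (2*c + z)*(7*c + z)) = 7*c + z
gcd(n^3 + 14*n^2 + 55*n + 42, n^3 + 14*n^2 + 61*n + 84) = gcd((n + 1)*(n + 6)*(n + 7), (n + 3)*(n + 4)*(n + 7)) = n + 7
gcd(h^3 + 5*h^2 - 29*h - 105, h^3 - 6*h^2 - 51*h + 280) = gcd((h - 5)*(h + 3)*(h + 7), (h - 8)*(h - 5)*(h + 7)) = h^2 + 2*h - 35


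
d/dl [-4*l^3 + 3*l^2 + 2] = 6*l*(1 - 2*l)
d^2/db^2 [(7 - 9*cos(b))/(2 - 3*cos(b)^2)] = 3*(24*(9*cos(b) - 7)*sin(b)^2*cos(b)^2 - 3*(3*cos(b)^2 - 2)^2*cos(b) + 2*(3*cos(b)^2 - 2)*(-7*cos(2*b) + 9*cos(3*b)))/(3*cos(b)^2 - 2)^3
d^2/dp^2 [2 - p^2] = -2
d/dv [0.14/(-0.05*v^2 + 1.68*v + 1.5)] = (0.014*v - 0.2352)/(-0.05*v^2 + 1.68*v + 1.5)^2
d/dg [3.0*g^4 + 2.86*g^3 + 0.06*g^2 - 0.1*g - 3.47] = 12.0*g^3 + 8.58*g^2 + 0.12*g - 0.1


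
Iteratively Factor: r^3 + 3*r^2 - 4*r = (r - 1)*(r^2 + 4*r) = r*(r - 1)*(r + 4)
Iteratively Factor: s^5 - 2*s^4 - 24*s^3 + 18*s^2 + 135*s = (s)*(s^4 - 2*s^3 - 24*s^2 + 18*s + 135) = s*(s + 3)*(s^3 - 5*s^2 - 9*s + 45) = s*(s - 5)*(s + 3)*(s^2 - 9) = s*(s - 5)*(s + 3)^2*(s - 3)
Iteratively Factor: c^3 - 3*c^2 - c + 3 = (c - 3)*(c^2 - 1) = (c - 3)*(c + 1)*(c - 1)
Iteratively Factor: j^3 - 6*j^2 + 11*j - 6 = (j - 1)*(j^2 - 5*j + 6) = (j - 3)*(j - 1)*(j - 2)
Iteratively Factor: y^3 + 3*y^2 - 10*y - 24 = (y + 4)*(y^2 - y - 6) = (y + 2)*(y + 4)*(y - 3)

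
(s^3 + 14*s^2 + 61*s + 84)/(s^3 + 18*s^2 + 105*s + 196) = (s + 3)/(s + 7)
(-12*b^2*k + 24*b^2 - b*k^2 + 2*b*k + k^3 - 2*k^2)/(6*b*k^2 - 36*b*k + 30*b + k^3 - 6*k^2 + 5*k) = (-12*b^2*k + 24*b^2 - b*k^2 + 2*b*k + k^3 - 2*k^2)/(6*b*k^2 - 36*b*k + 30*b + k^3 - 6*k^2 + 5*k)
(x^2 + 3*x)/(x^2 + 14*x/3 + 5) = 3*x/(3*x + 5)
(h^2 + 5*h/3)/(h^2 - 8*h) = (h + 5/3)/(h - 8)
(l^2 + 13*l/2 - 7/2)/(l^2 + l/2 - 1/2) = (l + 7)/(l + 1)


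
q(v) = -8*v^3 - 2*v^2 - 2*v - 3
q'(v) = -24*v^2 - 4*v - 2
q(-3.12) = 226.74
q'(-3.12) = -223.15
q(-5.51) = 1285.57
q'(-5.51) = -708.60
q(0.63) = -7.05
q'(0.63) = -14.05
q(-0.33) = -2.27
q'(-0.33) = -3.29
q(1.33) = -28.02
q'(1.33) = -49.77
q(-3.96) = 470.35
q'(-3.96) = -362.52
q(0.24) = -3.71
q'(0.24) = -4.34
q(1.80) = -59.74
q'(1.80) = -86.96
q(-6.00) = 1665.00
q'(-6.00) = -842.00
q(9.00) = -6015.00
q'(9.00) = -1982.00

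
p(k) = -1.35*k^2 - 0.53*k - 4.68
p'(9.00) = -24.83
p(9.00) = -118.80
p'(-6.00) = 15.67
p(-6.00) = -50.10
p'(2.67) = -7.74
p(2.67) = -15.72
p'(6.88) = -19.11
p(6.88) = -72.23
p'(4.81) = -13.52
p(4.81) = -38.46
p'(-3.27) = 8.30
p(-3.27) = -17.38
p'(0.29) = -1.31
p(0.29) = -4.95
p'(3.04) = -8.74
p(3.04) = -18.77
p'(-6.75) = 17.70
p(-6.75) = -62.61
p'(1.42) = -4.36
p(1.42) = -8.15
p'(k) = -2.7*k - 0.53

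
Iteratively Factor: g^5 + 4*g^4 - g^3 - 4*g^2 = (g)*(g^4 + 4*g^3 - g^2 - 4*g) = g*(g - 1)*(g^3 + 5*g^2 + 4*g) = g*(g - 1)*(g + 1)*(g^2 + 4*g) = g*(g - 1)*(g + 1)*(g + 4)*(g)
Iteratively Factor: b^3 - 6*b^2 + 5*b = (b - 5)*(b^2 - b) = (b - 5)*(b - 1)*(b)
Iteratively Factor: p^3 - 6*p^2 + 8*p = (p - 2)*(p^2 - 4*p) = p*(p - 2)*(p - 4)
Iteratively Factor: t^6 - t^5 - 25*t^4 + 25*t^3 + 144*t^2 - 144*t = (t - 4)*(t^5 + 3*t^4 - 13*t^3 - 27*t^2 + 36*t) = (t - 4)*(t - 1)*(t^4 + 4*t^3 - 9*t^2 - 36*t) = (t - 4)*(t - 1)*(t + 3)*(t^3 + t^2 - 12*t) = (t - 4)*(t - 3)*(t - 1)*(t + 3)*(t^2 + 4*t) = t*(t - 4)*(t - 3)*(t - 1)*(t + 3)*(t + 4)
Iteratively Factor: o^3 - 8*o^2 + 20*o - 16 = (o - 2)*(o^2 - 6*o + 8) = (o - 2)^2*(o - 4)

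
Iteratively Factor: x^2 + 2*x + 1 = (x + 1)*(x + 1)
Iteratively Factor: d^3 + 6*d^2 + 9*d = (d + 3)*(d^2 + 3*d) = (d + 3)^2*(d)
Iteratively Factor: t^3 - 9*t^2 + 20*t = (t - 4)*(t^2 - 5*t) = t*(t - 4)*(t - 5)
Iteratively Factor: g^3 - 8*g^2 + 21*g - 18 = (g - 3)*(g^2 - 5*g + 6) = (g - 3)^2*(g - 2)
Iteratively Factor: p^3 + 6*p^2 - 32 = (p - 2)*(p^2 + 8*p + 16) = (p - 2)*(p + 4)*(p + 4)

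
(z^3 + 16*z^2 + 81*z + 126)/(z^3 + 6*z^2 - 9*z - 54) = (z + 7)/(z - 3)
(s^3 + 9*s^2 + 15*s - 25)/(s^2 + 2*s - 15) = (s^2 + 4*s - 5)/(s - 3)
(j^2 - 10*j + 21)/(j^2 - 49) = (j - 3)/(j + 7)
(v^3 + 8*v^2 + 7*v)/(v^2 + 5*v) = (v^2 + 8*v + 7)/(v + 5)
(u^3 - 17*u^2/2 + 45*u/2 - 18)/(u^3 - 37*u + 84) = (u - 3/2)/(u + 7)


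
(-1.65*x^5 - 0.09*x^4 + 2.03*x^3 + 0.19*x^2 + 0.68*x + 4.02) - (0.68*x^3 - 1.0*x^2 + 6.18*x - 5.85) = -1.65*x^5 - 0.09*x^4 + 1.35*x^3 + 1.19*x^2 - 5.5*x + 9.87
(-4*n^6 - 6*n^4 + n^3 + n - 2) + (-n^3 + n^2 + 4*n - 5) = -4*n^6 - 6*n^4 + n^2 + 5*n - 7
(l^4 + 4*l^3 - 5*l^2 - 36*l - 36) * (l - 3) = l^5 + l^4 - 17*l^3 - 21*l^2 + 72*l + 108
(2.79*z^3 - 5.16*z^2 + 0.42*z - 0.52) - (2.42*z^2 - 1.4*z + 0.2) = 2.79*z^3 - 7.58*z^2 + 1.82*z - 0.72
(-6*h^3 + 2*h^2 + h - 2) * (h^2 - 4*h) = -6*h^5 + 26*h^4 - 7*h^3 - 6*h^2 + 8*h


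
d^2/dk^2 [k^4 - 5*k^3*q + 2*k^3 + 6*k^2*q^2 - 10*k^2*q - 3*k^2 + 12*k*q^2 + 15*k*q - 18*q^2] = 12*k^2 - 30*k*q + 12*k + 12*q^2 - 20*q - 6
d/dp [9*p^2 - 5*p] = 18*p - 5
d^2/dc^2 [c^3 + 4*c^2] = 6*c + 8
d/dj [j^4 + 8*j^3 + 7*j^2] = 2*j*(2*j^2 + 12*j + 7)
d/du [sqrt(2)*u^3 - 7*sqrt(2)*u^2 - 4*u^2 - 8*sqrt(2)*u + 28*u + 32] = 3*sqrt(2)*u^2 - 14*sqrt(2)*u - 8*u - 8*sqrt(2) + 28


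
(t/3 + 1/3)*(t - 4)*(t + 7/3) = t^3/3 - 2*t^2/9 - 11*t/3 - 28/9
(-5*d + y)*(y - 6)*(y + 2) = -5*d*y^2 + 20*d*y + 60*d + y^3 - 4*y^2 - 12*y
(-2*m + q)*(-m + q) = 2*m^2 - 3*m*q + q^2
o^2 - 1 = (o - 1)*(o + 1)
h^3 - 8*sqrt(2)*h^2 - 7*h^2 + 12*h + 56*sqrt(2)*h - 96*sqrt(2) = (h - 4)*(h - 3)*(h - 8*sqrt(2))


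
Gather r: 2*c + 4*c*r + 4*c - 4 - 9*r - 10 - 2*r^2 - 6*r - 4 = 6*c - 2*r^2 + r*(4*c - 15) - 18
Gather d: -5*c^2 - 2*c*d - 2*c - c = -5*c^2 - 2*c*d - 3*c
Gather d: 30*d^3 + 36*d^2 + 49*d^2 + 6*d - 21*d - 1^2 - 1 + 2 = 30*d^3 + 85*d^2 - 15*d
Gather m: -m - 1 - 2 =-m - 3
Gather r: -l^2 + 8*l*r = -l^2 + 8*l*r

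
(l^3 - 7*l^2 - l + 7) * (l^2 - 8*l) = l^5 - 15*l^4 + 55*l^3 + 15*l^2 - 56*l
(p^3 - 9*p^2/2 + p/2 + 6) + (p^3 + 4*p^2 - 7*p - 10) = 2*p^3 - p^2/2 - 13*p/2 - 4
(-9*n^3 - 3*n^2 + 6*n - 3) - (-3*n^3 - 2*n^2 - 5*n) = -6*n^3 - n^2 + 11*n - 3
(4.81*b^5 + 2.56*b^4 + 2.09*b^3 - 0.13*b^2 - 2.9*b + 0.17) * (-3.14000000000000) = -15.1034*b^5 - 8.0384*b^4 - 6.5626*b^3 + 0.4082*b^2 + 9.106*b - 0.5338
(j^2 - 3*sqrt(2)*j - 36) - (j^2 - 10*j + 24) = -3*sqrt(2)*j + 10*j - 60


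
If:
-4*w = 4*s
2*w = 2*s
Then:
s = 0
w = 0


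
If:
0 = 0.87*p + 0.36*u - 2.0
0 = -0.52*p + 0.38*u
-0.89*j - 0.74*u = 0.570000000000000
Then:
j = -2.31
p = 1.47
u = 2.01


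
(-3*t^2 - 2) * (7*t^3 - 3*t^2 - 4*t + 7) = -21*t^5 + 9*t^4 - 2*t^3 - 15*t^2 + 8*t - 14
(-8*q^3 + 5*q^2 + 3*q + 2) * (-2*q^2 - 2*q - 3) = 16*q^5 + 6*q^4 + 8*q^3 - 25*q^2 - 13*q - 6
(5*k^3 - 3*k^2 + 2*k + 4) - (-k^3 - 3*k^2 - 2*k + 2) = 6*k^3 + 4*k + 2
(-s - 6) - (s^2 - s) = -s^2 - 6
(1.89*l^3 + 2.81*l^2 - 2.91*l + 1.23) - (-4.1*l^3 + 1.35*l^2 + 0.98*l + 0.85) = 5.99*l^3 + 1.46*l^2 - 3.89*l + 0.38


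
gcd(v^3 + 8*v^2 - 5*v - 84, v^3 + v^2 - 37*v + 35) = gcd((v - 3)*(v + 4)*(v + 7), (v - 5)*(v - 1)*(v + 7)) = v + 7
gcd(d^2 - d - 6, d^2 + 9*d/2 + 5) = d + 2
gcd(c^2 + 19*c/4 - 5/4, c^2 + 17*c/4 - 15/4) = c + 5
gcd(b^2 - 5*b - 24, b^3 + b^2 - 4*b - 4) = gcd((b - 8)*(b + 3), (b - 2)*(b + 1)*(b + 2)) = 1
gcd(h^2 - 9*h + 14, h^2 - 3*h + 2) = h - 2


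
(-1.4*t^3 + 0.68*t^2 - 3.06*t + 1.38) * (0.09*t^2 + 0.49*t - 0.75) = -0.126*t^5 - 0.6248*t^4 + 1.1078*t^3 - 1.8852*t^2 + 2.9712*t - 1.035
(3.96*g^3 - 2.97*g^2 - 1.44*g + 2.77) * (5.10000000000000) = 20.196*g^3 - 15.147*g^2 - 7.344*g + 14.127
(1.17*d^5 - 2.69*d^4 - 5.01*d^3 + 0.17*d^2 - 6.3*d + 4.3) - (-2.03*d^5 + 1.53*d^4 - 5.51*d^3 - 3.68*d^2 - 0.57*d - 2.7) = 3.2*d^5 - 4.22*d^4 + 0.5*d^3 + 3.85*d^2 - 5.73*d + 7.0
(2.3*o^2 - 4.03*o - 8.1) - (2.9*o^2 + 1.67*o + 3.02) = -0.6*o^2 - 5.7*o - 11.12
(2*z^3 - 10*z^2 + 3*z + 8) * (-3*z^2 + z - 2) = -6*z^5 + 32*z^4 - 23*z^3 - z^2 + 2*z - 16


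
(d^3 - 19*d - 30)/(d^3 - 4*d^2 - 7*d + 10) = (d + 3)/(d - 1)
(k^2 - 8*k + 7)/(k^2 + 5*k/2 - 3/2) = 2*(k^2 - 8*k + 7)/(2*k^2 + 5*k - 3)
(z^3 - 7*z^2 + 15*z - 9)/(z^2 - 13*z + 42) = (z^3 - 7*z^2 + 15*z - 9)/(z^2 - 13*z + 42)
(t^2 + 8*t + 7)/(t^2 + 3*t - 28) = (t + 1)/(t - 4)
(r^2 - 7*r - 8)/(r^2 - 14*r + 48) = (r + 1)/(r - 6)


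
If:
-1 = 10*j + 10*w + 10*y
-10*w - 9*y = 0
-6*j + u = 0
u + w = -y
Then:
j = 1/50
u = 3/25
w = 27/25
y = -6/5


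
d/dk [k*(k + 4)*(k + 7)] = 3*k^2 + 22*k + 28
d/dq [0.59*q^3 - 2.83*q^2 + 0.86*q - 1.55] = 1.77*q^2 - 5.66*q + 0.86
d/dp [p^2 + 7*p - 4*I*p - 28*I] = 2*p + 7 - 4*I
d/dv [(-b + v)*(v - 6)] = -b + 2*v - 6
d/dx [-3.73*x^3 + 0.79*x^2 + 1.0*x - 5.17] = -11.19*x^2 + 1.58*x + 1.0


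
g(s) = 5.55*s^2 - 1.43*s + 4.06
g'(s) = 11.1*s - 1.43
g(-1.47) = 18.16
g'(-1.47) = -17.75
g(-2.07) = 30.80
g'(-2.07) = -24.41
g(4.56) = 112.94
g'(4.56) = 49.19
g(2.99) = 49.40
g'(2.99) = 31.76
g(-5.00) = 149.96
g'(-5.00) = -56.93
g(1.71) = 17.84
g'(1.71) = 17.55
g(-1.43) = 17.45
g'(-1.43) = -17.30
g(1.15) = 9.76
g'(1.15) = 11.34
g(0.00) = 4.06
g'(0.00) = -1.43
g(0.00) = 4.06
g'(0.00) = -1.43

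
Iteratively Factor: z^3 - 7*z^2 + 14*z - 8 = (z - 2)*(z^2 - 5*z + 4) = (z - 4)*(z - 2)*(z - 1)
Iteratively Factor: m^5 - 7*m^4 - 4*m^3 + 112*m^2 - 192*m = (m - 4)*(m^4 - 3*m^3 - 16*m^2 + 48*m) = (m - 4)*(m + 4)*(m^3 - 7*m^2 + 12*m) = m*(m - 4)*(m + 4)*(m^2 - 7*m + 12) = m*(m - 4)^2*(m + 4)*(m - 3)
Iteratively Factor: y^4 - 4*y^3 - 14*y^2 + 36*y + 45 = (y + 1)*(y^3 - 5*y^2 - 9*y + 45) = (y - 5)*(y + 1)*(y^2 - 9) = (y - 5)*(y - 3)*(y + 1)*(y + 3)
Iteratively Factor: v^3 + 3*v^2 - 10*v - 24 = (v - 3)*(v^2 + 6*v + 8) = (v - 3)*(v + 4)*(v + 2)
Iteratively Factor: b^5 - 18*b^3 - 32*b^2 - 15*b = (b - 5)*(b^4 + 5*b^3 + 7*b^2 + 3*b) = (b - 5)*(b + 1)*(b^3 + 4*b^2 + 3*b) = b*(b - 5)*(b + 1)*(b^2 + 4*b + 3) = b*(b - 5)*(b + 1)^2*(b + 3)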